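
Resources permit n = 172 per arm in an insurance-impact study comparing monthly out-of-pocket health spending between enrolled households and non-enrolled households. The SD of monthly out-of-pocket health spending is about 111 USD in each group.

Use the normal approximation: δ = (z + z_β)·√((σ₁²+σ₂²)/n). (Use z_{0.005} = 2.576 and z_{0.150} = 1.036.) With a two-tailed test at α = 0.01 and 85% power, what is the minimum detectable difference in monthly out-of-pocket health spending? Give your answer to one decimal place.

Minimum detectable difference ≈ 43.2 USD

δ = (z_{α/2} + z_β) · √((σ₁²+σ₂²)/n)
  = (2.576 + 1.036) · √(24642/172)
  = 3.612 · √143.2674
  = 3.612 · 11.9694
  = 43.2336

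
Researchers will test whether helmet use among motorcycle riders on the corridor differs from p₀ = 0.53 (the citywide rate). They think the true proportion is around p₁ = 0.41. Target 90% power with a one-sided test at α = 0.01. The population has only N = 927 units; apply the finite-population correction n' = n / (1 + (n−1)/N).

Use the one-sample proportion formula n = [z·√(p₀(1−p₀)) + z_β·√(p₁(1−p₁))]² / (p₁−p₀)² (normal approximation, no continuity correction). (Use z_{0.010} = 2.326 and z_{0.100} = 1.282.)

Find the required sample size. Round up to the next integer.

n = 180

n = [z_α·√(p₀q₀) + z_β·√(p₁q₁)]² / (p₁ − p₀)²
  = [2.326·√(0.53·0.47) + 1.282·√(0.41·0.59)]² / (-0.12)²
  = [2.326·0.4991 + 1.282·0.4918]² / 0.0144
  = [1.7914]² / 0.0144
  = 222.86
Finite-population correction (N = 927): 222.86 / (1 + (222.86 − 1)/927) = 179.83.
Round up → n = 180.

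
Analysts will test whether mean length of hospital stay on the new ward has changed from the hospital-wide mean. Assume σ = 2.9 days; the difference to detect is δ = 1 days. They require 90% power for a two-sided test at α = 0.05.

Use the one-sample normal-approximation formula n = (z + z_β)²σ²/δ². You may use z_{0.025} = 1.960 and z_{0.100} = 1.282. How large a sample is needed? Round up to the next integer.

n = (z_{α/2} + z_β)² · σ² / δ²
  = (1.960 + 1.282)² · 2.9² / 1²
  = 10.5106 · 8.41 / 1
  = 88.39
Round up → n = 89.

n = 89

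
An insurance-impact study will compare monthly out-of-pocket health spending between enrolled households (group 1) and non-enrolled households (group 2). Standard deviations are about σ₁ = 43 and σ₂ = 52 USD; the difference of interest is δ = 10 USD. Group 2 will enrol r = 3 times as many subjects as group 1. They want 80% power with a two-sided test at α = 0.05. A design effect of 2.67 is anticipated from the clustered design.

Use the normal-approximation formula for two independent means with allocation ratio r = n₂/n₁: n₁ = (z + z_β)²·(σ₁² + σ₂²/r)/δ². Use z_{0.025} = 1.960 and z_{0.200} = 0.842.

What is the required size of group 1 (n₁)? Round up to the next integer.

n₁ = 577

n₁ = (z_{α/2} + z_β)² · (σ₁² + σ₂²/r) / δ²
   = (1.960 + 0.842)² · (43² + 52²/3) / 10²
   = 7.8512 · (1849 + 901.3333) / 100
   = 7.8512 · 2750.3 / 100
   = 215.93
Design effect: 2.67 × 215.93 = 576.54.
Round up → n₁ = 577; n₂ = r·n₁ = 3 × 577 = 1731.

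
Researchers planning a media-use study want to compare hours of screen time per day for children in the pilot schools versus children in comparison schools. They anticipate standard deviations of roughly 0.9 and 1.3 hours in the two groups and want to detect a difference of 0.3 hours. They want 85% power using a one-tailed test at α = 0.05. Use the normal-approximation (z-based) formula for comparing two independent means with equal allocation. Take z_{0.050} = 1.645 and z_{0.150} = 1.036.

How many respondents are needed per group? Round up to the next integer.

n = (z_α + z_β)² · (σ₁² + σ₂²) / δ²
  = (1.645 + 1.036)² · (0.9² + 1.3² = 2.5) / 0.3²
  = 7.1878 · 2.5 / 0.09
  = 199.66
Round up → n = 200 per group.

n = 200 per group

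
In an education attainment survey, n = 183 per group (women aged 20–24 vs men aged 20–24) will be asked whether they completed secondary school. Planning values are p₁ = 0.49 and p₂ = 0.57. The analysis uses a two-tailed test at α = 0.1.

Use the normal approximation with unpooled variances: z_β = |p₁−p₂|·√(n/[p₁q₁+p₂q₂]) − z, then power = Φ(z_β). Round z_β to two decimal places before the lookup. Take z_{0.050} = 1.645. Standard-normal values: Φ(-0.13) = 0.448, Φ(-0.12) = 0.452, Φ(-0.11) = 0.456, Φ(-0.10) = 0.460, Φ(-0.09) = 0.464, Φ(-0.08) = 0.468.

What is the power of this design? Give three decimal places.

Power ≈ 0.456

z_β = |p₁−p₂|·√(n/[p₁q₁+p₂q₂]) − z_{α/2}
    = 0.08 · √(183/0.4950) − 1.645
    = 0.08 · 19.2275 − 1.645
    = 1.5382 − 1.645 = -0.1068 → -0.11
Power = Φ(-0.11) = 0.456.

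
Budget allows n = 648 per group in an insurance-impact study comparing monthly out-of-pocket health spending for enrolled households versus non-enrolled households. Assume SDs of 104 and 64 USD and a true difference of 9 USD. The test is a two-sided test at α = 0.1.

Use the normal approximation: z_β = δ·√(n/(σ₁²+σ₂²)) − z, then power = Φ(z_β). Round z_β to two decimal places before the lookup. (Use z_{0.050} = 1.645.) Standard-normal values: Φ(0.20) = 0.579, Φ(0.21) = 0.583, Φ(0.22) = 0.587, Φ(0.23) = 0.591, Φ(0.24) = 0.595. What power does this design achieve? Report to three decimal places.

Power ≈ 0.591

z_β = δ·√(n/(σ₁²+σ₂²)) − z_{α/2}
    = 9 · √(648/14912) − 1.645
    = 9 · 0.20846 − 1.645
    = 1.8761 − 1.645 = 0.2311 → 0.23
Power = Φ(0.23) = 0.591.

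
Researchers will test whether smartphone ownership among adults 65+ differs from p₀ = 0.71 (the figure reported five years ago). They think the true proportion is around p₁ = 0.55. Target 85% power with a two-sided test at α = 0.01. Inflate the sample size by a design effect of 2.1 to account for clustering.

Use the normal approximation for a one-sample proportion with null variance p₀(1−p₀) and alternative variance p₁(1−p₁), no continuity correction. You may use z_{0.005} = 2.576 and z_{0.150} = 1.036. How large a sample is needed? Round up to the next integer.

n = 233

n = [z_{α/2}·√(p₀q₀) + z_β·√(p₁q₁)]² / (p₁ − p₀)²
  = [2.576·√(0.71·0.29) + 1.036·√(0.55·0.45)]² / (-0.16)²
  = [2.576·0.4538 + 1.036·0.4975]² / 0.0256
  = [1.6843]² / 0.0256
  = 110.81
Design effect: 2.1 × 110.81 = 232.71.
Round up → n = 233.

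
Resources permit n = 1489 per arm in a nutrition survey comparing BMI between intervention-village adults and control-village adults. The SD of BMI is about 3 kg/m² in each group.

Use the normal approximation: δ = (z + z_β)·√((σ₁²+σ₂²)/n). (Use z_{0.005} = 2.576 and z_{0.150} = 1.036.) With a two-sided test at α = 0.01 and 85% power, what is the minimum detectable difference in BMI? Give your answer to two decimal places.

Minimum detectable difference ≈ 0.40 kg/m²

δ = (z_{α/2} + z_β) · √((σ₁²+σ₂²)/n)
  = (2.576 + 1.036) · √(18/1489)
  = 3.612 · √0.01209
  = 3.612 · 0.1099
  = 0.3971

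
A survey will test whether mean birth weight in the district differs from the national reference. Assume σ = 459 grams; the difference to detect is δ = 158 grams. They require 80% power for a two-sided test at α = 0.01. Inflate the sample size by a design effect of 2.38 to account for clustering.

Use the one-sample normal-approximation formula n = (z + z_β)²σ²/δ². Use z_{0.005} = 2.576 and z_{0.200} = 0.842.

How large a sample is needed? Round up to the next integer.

n = (z_{α/2} + z_β)² · σ² / δ²
  = (2.576 + 0.842)² · 459² / 158²
  = 11.6827 · 210681 / 24964
  = 98.60
Design effect: 2.38 × 98.60 = 234.66.
Round up → n = 235.

n = 235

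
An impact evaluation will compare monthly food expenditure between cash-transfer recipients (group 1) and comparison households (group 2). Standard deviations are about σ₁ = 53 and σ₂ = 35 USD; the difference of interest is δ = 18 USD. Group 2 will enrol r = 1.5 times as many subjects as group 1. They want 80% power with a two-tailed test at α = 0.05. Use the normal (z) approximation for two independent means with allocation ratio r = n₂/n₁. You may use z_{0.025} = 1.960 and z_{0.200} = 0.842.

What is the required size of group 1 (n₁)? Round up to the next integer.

n₁ = 88

n₁ = (z_{α/2} + z_β)² · (σ₁² + σ₂²/r) / δ²
   = (1.960 + 0.842)² · (53² + 35²/1.5) / 18²
   = 7.8512 · (2809 + 816.6667) / 324
   = 7.8512 · 3625.7 / 324
   = 87.86
Round up → n₁ = 88; n₂ = r·n₁ = 1.5 × 88 = 132.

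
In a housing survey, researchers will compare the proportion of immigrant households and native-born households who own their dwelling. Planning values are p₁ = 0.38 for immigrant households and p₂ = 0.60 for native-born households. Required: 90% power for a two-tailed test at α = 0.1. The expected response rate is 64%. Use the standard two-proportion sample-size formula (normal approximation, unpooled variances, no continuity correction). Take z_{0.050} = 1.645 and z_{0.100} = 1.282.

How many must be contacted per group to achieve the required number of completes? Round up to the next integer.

n = 132 per group

n = (z_{α/2} + z_β)² · [p₁(1−p₁) + p₂(1−p₂)] / (p₁ − p₂)²
  = (1.645 + 1.282)² · (0.38·0.62 + 0.60·0.40) / (-0.22)²
  = (2.927)² · (0.2356 + 0.2400) / 0.0484
  = 8.5673 · 0.4756 / 0.0484
  = 84.19
Adjust for 64% response: 84.19 / 0.64 = 131.54.
Round up → n = 132 per group.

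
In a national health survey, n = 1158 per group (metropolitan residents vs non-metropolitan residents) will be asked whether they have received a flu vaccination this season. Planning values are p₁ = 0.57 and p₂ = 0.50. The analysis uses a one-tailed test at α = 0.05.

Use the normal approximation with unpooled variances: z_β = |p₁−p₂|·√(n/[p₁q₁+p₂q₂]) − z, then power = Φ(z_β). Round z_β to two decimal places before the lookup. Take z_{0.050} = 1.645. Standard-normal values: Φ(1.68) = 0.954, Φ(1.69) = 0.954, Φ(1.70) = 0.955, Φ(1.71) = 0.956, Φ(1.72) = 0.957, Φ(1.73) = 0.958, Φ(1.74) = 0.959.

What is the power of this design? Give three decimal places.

z_β = |p₁−p₂|·√(n/[p₁q₁+p₂q₂]) − z_α
    = 0.07 · √(1158/0.4951) − 1.645
    = 0.07 · 48.3624 − 1.645
    = 3.3854 − 1.645 = 1.7404 → 1.74
Power = Φ(1.74) = 0.959.

Power ≈ 0.959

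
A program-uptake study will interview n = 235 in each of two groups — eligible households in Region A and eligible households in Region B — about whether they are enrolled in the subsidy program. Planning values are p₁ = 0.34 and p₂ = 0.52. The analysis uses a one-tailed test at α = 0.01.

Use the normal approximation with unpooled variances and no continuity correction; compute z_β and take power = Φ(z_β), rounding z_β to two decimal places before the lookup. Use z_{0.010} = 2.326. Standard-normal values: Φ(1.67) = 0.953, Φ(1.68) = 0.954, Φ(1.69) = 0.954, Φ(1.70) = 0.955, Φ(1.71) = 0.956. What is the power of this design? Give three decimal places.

Power ≈ 0.954

z_β = |p₁−p₂|·√(n/[p₁q₁+p₂q₂]) − z_α
    = 0.18 · √(235/0.4740) − 2.326
    = 0.18 · 22.2661 − 2.326
    = 4.0079 − 2.326 = 1.6819 → 1.68
Power = Φ(1.68) = 0.954.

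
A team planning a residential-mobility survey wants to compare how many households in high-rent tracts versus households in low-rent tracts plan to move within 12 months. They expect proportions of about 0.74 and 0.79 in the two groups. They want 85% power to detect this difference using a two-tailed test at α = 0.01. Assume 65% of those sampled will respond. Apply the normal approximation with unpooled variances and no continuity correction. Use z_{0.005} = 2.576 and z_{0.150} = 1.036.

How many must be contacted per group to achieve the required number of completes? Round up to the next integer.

n = (z_{α/2} + z_β)² · [p₁(1−p₁) + p₂(1−p₂)] / (p₁ − p₂)²
  = (2.576 + 1.036)² · (0.74·0.26 + 0.79·0.21) / (-0.05)²
  = (3.612)² · (0.1924 + 0.1659) / 0.0025
  = 13.0465 · 0.3583 / 0.0025
  = 1869.83
Adjust for 65% response: 1869.83 / 0.65 = 2876.66.
Round up → n = 2877 per group.

n = 2877 per group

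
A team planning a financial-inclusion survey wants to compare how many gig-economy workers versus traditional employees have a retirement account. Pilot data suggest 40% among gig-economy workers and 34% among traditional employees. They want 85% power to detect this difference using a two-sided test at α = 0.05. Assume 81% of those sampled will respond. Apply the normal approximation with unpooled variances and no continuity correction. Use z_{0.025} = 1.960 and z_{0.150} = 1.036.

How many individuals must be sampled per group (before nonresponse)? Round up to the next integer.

n = (z_{α/2} + z_β)² · [p₁(1−p₁) + p₂(1−p₂)] / (p₁ − p₂)²
  = (1.960 + 1.036)² · (0.40·0.60 + 0.34·0.66) / (0.06)²
  = (2.996)² · (0.2400 + 0.2244) / 0.0036
  = 8.9760 · 0.4644 / 0.0036
  = 1157.91
Adjust for 81% response: 1157.91 / 0.81 = 1429.51.
Round up → n = 1430 per group.

n = 1430 per group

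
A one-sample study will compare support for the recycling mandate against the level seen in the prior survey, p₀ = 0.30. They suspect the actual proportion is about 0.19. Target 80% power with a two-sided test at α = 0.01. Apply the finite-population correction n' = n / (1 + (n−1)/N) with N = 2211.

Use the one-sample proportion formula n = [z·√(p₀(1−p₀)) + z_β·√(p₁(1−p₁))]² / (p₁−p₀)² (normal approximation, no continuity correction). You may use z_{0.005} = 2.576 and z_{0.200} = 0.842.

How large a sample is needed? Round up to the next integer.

n = [z_{α/2}·√(p₀q₀) + z_β·√(p₁q₁)]² / (p₁ − p₀)²
  = [2.576·√(0.30·0.70) + 0.842·√(0.19·0.81)]² / (-0.11)²
  = [2.576·0.4583 + 0.842·0.3923]² / 0.0121
  = [1.5108]² / 0.0121
  = 188.63
Finite-population correction (N = 2211): 188.63 / (1 + (188.63 − 1)/2211) = 173.88.
Round up → n = 174.

n = 174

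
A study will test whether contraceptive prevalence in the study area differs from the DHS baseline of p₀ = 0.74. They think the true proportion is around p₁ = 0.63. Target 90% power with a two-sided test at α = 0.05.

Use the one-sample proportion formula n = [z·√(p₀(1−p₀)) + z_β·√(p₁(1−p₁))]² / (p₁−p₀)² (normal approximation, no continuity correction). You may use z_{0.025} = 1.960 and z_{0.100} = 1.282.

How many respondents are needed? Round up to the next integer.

n = 181

n = [z_{α/2}·√(p₀q₀) + z_β·√(p₁q₁)]² / (p₁ − p₀)²
  = [1.960·√(0.74·0.26) + 1.282·√(0.63·0.37)]² / (-0.11)²
  = [1.960·0.4386 + 1.282·0.4828]² / 0.0121
  = [1.4787]² / 0.0121
  = 180.70
Round up → n = 181.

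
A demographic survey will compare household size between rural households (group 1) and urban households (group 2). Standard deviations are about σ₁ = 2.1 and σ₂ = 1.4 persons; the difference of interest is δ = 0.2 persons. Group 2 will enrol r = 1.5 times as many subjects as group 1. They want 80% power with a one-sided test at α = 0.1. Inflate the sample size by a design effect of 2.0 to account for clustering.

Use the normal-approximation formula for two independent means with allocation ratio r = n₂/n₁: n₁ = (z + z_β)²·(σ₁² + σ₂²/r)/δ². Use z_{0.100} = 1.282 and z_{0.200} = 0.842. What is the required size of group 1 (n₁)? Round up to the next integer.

n₁ = (z_α + z_β)² · (σ₁² + σ₂²/r) / δ²
   = (1.282 + 0.842)² · (2.1² + 1.4²/1.5) / 0.2²
   = 4.5114 · (4.41 + 1.3067) / 0.04
   = 4.5114 · 5.7167 / 0.04
   = 644.75
Design effect: 2.0 × 644.75 = 1289.50.
Round up → n₁ = 1290; n₂ = r·n₁ = 1.5 × 1290 = 1935.

n₁ = 1290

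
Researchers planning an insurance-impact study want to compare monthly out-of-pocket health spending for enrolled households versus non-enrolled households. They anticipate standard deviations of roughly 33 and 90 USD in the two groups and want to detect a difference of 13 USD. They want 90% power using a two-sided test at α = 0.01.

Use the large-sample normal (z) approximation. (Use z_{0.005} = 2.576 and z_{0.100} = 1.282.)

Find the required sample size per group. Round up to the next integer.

n = (z_{α/2} + z_β)² · (σ₁² + σ₂²) / δ²
  = (2.576 + 1.282)² · (33² + 90² = 9189) / 13²
  = 14.8842 · 9189 / 169
  = 809.29
Round up → n = 810 per group.

n = 810 per group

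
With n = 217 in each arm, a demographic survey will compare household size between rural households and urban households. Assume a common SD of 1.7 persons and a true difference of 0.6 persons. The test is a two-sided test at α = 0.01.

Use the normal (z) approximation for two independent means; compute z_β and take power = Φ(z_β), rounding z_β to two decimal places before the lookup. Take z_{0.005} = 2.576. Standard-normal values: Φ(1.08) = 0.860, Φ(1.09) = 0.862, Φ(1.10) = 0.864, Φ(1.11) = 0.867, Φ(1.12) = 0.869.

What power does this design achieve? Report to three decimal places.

Power ≈ 0.864

z_β = δ·√(n/(σ₁²+σ₂²)) − z_{α/2}
    = 0.6 · √(217/5.78) − 2.576
    = 0.6 · 6.12725 − 2.576
    = 3.6764 − 2.576 = 1.1004 → 1.10
Power = Φ(1.10) = 0.864.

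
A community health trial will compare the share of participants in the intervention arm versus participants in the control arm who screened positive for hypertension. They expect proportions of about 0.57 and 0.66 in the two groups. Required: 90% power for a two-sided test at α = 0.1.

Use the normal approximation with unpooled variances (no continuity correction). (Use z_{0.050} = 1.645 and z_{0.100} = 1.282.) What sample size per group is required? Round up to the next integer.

n = 497 per group

n = (z_{α/2} + z_β)² · [p₁(1−p₁) + p₂(1−p₂)] / (p₁ − p₂)²
  = (1.645 + 1.282)² · (0.57·0.43 + 0.66·0.34) / (-0.09)²
  = (2.927)² · (0.2451 + 0.2244) / 0.0081
  = 8.5673 · 0.4695 / 0.0081
  = 496.59
Round up → n = 497 per group.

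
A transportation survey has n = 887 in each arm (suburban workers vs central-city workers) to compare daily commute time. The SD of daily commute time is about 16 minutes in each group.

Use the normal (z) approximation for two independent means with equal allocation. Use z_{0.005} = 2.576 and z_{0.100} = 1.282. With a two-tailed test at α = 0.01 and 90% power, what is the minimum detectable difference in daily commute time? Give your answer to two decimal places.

δ = (z_{α/2} + z_β) · √((σ₁²+σ₂²)/n)
  = (2.576 + 1.282) · √(512/887)
  = 3.858 · √0.57723
  = 3.858 · 0.7598
  = 2.9311

Minimum detectable difference ≈ 2.93 minutes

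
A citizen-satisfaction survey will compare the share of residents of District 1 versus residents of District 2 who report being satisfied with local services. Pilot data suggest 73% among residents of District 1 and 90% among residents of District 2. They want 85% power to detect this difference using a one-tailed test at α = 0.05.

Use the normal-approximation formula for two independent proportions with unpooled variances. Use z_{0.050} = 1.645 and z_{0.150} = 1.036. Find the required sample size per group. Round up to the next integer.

n = 72 per group

n = (z_α + z_β)² · [p₁(1−p₁) + p₂(1−p₂)] / (p₁ − p₂)²
  = (1.645 + 1.036)² · (0.73·0.27 + 0.90·0.10) / (-0.17)²
  = (2.681)² · (0.1971 + 0.0900) / 0.0289
  = 7.1878 · 0.2871 / 0.0289
  = 71.41
Round up → n = 72 per group.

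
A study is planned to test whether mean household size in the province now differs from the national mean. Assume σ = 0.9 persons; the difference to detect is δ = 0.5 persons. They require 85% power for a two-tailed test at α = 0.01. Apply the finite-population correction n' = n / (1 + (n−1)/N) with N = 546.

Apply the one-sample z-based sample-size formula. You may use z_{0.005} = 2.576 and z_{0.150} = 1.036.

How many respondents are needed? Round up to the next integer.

n = 40

n = (z_{α/2} + z_β)² · σ² / δ²
  = (2.576 + 1.036)² · 0.9² / 0.5²
  = 13.0465 · 0.81 / 0.25
  = 42.27
Finite-population correction (N = 546): 42.27 / (1 + (42.27 − 1)/546) = 39.30.
Round up → n = 40.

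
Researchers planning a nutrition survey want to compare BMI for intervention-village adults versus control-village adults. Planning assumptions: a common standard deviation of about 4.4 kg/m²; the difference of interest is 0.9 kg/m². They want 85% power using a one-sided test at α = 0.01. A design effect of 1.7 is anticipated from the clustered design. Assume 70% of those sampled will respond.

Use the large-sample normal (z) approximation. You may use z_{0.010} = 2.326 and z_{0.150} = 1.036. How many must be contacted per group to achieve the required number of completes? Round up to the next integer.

n = 1313 per group

n = (z_α + z_β)² · (σ₁² + σ₂²) / δ²
  = (2.326 + 1.036)² · (2·4.4² = 38.72) / 0.9²
  = 11.3030 · 38.72 / 0.81
  = 540.31
Design effect: 1.7 × 540.31 = 918.53.
Adjust for 70% response: 918.53 / 0.70 = 1312.19.
Round up → n = 1313 per group.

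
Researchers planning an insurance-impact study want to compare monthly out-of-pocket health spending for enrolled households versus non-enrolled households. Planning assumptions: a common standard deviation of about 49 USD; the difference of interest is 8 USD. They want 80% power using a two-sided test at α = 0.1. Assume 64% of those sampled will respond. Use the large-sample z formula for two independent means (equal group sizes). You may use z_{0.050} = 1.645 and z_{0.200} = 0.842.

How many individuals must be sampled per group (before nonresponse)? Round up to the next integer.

n = (z_{α/2} + z_β)² · (σ₁² + σ₂²) / δ²
  = (1.645 + 0.842)² · (2·49² = 4802) / 8²
  = 6.1852 · 4802 / 64
  = 464.08
Adjust for 64% response: 464.08 / 0.64 = 725.13.
Round up → n = 726 per group.

n = 726 per group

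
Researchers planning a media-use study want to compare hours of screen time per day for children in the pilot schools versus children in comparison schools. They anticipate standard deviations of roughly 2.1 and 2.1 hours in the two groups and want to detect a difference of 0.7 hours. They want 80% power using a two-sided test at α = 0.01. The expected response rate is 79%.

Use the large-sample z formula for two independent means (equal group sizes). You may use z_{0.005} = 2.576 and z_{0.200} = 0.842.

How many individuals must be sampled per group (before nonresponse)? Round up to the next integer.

n = (z_{α/2} + z_β)² · (σ₁² + σ₂²) / δ²
  = (2.576 + 0.842)² · (2.1² + 2.1² = 8.82) / 0.7²
  = 11.6827 · 8.82 / 0.49
  = 210.29
Adjust for 79% response: 210.29 / 0.79 = 266.19.
Round up → n = 267 per group.

n = 267 per group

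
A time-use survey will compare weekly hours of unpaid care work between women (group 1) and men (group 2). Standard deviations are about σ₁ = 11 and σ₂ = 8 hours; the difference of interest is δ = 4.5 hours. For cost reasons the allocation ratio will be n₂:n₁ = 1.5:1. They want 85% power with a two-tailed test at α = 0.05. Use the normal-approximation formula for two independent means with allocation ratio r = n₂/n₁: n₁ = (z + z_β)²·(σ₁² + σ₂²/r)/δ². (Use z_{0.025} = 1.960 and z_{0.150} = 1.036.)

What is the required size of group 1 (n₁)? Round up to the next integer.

n₁ = 73

n₁ = (z_{α/2} + z_β)² · (σ₁² + σ₂²/r) / δ²
   = (1.960 + 1.036)² · (11² + 8²/1.5) / 4.5²
   = 8.9760 · (121 + 42.6667) / 20.25
   = 8.9760 · 163.6667 / 20.25
   = 72.55
Round up → n₁ = 73; n₂ = r·n₁ = 1.5 × 73 = 110.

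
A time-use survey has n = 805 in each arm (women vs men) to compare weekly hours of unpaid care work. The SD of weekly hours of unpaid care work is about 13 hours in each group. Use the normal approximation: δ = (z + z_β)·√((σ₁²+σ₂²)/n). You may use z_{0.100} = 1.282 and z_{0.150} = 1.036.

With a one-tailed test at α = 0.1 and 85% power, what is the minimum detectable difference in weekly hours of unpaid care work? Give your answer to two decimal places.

δ = (z_α + z_β) · √((σ₁²+σ₂²)/n)
  = (1.282 + 1.036) · √(338/805)
  = 2.318 · √0.41988
  = 2.318 · 0.6480
  = 1.5020

Minimum detectable difference ≈ 1.50 hours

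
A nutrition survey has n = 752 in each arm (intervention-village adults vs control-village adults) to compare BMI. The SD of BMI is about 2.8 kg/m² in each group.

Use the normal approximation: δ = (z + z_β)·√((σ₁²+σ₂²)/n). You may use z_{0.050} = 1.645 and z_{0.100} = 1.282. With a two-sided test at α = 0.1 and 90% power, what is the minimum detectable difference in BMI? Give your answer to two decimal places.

Minimum detectable difference ≈ 0.42 kg/m²

δ = (z_{α/2} + z_β) · √((σ₁²+σ₂²)/n)
  = (1.645 + 1.282) · √(15.68/752)
  = 2.927 · √0.02085
  = 2.927 · 0.1444
  = 0.4227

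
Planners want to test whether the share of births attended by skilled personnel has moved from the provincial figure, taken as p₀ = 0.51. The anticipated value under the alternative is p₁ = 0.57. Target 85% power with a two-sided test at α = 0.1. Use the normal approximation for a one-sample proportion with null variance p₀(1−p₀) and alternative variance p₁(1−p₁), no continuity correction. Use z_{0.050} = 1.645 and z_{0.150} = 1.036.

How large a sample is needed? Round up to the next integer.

n = 496

n = [z_{α/2}·√(p₀q₀) + z_β·√(p₁q₁)]² / (p₁ − p₀)²
  = [1.645·√(0.51·0.49) + 1.036·√(0.57·0.43)]² / (0.06)²
  = [1.645·0.4999 + 1.036·0.4951]² / 0.0036
  = [1.3352]² / 0.0036
  = 495.24
Round up → n = 496.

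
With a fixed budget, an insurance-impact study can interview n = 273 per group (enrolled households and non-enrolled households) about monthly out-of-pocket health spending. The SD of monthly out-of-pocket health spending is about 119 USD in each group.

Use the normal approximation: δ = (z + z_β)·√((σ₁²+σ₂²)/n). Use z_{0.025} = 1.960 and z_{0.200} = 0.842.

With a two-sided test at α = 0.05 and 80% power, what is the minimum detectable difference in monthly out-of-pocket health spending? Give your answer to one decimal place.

δ = (z_{α/2} + z_β) · √((σ₁²+σ₂²)/n)
  = (1.960 + 0.842) · √(28322/273)
  = 2.802 · √103.7436
  = 2.802 · 10.1855
  = 28.5397

Minimum detectable difference ≈ 28.5 USD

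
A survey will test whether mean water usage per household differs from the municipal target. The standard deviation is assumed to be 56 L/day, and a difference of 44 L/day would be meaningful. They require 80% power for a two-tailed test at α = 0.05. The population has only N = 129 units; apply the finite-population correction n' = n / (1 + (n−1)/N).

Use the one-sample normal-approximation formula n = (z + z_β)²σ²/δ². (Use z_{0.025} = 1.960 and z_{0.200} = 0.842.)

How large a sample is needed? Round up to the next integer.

n = (z_{α/2} + z_β)² · σ² / δ²
  = (1.960 + 0.842)² · 56² / 44²
  = 7.8512 · 3136 / 1936
  = 12.72
Finite-population correction (N = 129): 12.72 / (1 + (12.72 − 1)/129) = 11.66.
Round up → n = 12.

n = 12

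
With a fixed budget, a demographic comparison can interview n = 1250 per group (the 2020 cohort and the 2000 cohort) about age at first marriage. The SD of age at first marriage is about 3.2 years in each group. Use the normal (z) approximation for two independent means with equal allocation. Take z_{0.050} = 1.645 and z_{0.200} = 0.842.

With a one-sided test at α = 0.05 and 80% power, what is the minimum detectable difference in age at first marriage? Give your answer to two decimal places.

δ = (z_α + z_β) · √((σ₁²+σ₂²)/n)
  = (1.645 + 0.842) · √(20.48/1250)
  = 2.487 · √0.01638
  = 2.487 · 0.1280
  = 0.3183

Minimum detectable difference ≈ 0.32 years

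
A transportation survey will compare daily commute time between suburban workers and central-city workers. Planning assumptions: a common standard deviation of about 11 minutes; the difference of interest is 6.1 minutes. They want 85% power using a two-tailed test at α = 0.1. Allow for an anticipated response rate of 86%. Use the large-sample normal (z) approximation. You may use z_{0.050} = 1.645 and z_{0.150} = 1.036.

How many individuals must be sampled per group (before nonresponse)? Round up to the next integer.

n = 55 per group

n = (z_{α/2} + z_β)² · (σ₁² + σ₂²) / δ²
  = (1.645 + 1.036)² · (2·11² = 242) / 6.1²
  = 7.1878 · 242 / 37.21
  = 46.75
Adjust for 86% response: 46.75 / 0.86 = 54.36.
Round up → n = 55 per group.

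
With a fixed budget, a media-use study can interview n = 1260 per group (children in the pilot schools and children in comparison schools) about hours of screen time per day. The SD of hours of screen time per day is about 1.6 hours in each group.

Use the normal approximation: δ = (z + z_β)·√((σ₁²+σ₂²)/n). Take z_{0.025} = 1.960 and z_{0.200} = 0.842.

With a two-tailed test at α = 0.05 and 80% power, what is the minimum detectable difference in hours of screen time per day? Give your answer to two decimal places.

Minimum detectable difference ≈ 0.18 hours

δ = (z_{α/2} + z_β) · √((σ₁²+σ₂²)/n)
  = (1.960 + 0.842) · √(5.12/1260)
  = 2.802 · √0.00406
  = 2.802 · 0.0637
  = 0.1786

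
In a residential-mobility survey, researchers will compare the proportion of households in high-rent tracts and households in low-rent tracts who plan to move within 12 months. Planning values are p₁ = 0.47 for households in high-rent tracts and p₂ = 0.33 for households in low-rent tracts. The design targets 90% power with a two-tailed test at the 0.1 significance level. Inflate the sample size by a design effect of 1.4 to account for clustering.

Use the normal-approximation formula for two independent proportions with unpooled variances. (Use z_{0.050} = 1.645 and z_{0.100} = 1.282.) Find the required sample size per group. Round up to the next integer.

n = (z_{α/2} + z_β)² · [p₁(1−p₁) + p₂(1−p₂)] / (p₁ − p₂)²
  = (1.645 + 1.282)² · (0.47·0.53 + 0.33·0.67) / (0.14)²
  = (2.927)² · (0.2491 + 0.2211) / 0.0196
  = 8.5673 · 0.4702 / 0.0196
  = 205.53
Design effect: 1.4 × 205.53 = 287.74.
Round up → n = 288 per group.

n = 288 per group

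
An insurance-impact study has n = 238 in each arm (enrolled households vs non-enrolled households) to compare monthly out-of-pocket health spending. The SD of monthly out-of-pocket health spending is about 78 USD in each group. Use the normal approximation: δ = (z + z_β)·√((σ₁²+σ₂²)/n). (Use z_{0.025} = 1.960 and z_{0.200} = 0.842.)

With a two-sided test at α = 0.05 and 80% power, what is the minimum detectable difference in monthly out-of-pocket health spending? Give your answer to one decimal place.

δ = (z_{α/2} + z_β) · √((σ₁²+σ₂²)/n)
  = (1.960 + 0.842) · √(12168/238)
  = 2.802 · √51.1261
  = 2.802 · 7.1502
  = 20.0350

Minimum detectable difference ≈ 20.0 USD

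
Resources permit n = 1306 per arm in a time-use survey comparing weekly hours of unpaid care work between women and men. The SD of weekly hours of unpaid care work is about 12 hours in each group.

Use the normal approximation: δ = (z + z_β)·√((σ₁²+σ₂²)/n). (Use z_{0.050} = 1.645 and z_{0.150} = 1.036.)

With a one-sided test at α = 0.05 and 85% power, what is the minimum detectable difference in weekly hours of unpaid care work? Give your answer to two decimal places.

Minimum detectable difference ≈ 1.26 hours

δ = (z_α + z_β) · √((σ₁²+σ₂²)/n)
  = (1.645 + 1.036) · √(288/1306)
  = 2.681 · √0.22052
  = 2.681 · 0.4696
  = 1.2590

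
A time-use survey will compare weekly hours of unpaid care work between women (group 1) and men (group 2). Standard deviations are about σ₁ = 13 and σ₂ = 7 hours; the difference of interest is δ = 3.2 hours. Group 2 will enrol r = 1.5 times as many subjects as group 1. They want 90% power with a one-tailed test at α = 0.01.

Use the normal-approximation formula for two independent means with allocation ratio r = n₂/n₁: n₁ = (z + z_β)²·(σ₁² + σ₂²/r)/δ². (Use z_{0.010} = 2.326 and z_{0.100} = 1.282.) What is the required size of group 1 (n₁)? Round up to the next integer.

n₁ = 257

n₁ = (z_α + z_β)² · (σ₁² + σ₂²/r) / δ²
   = (2.326 + 1.282)² · (13² + 7²/1.5) / 3.2²
   = 13.0177 · (169 + 32.6667) / 10.24
   = 13.0177 · 201.6667 / 10.24
   = 256.37
Round up → n₁ = 257; n₂ = r·n₁ = 1.5 × 257 = 386.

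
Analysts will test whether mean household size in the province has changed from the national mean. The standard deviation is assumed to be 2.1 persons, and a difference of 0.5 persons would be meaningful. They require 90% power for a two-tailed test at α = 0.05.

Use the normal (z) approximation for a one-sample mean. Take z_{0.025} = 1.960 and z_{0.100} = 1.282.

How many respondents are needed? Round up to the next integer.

n = (z_{α/2} + z_β)² · σ² / δ²
  = (1.960 + 1.282)² · 2.1² / 0.5²
  = 10.5106 · 4.41 / 0.25
  = 185.41
Round up → n = 186.

n = 186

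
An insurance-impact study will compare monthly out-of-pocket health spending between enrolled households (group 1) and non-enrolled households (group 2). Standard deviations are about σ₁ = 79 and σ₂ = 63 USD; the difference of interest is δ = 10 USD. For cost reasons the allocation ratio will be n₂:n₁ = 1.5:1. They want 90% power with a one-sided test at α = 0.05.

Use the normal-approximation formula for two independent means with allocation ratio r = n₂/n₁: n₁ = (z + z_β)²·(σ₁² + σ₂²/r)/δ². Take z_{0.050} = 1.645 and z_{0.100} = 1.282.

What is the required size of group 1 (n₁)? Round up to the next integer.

n₁ = 762

n₁ = (z_α + z_β)² · (σ₁² + σ₂²/r) / δ²
   = (1.645 + 1.282)² · (79² + 63²/1.5) / 10²
   = 8.5673 · (6241 + 2646) / 100
   = 8.5673 · 8887 / 100
   = 761.38
Round up → n₁ = 762; n₂ = r·n₁ = 1.5 × 762 = 1143.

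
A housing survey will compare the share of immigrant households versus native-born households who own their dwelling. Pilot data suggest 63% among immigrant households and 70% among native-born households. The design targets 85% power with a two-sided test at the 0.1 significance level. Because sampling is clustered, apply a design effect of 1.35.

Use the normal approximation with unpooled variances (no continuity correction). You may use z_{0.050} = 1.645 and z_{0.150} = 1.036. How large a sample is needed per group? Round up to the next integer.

n = 878 per group

n = (z_{α/2} + z_β)² · [p₁(1−p₁) + p₂(1−p₂)] / (p₁ − p₂)²
  = (1.645 + 1.036)² · (0.63·0.37 + 0.70·0.30) / (-0.07)²
  = (2.681)² · (0.2331 + 0.2100) / 0.0049
  = 7.1878 · 0.4431 / 0.0049
  = 649.98
Design effect: 1.35 × 649.98 = 877.47.
Round up → n = 878 per group.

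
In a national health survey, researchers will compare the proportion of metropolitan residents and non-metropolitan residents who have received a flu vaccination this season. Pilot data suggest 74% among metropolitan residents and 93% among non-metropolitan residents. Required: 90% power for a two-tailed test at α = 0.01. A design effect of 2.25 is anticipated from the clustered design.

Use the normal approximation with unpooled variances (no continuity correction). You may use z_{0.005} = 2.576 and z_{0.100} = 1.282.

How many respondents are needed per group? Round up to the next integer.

n = 239 per group

n = (z_{α/2} + z_β)² · [p₁(1−p₁) + p₂(1−p₂)] / (p₁ − p₂)²
  = (2.576 + 1.282)² · (0.74·0.26 + 0.93·0.07) / (-0.19)²
  = (3.858)² · (0.1924 + 0.0651) / 0.0361
  = 14.8842 · 0.2575 / 0.0361
  = 106.17
Design effect: 2.25 × 106.17 = 238.88.
Round up → n = 239 per group.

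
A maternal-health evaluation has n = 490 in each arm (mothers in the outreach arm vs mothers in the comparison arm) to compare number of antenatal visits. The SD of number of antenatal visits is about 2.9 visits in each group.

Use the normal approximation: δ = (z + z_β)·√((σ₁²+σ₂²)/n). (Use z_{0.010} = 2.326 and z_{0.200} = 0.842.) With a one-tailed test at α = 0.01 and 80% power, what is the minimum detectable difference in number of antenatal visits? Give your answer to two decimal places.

δ = (z_α + z_β) · √((σ₁²+σ₂²)/n)
  = (2.326 + 0.842) · √(16.82/490)
  = 3.168 · √0.03433
  = 3.168 · 0.1853
  = 0.5869

Minimum detectable difference ≈ 0.59 visits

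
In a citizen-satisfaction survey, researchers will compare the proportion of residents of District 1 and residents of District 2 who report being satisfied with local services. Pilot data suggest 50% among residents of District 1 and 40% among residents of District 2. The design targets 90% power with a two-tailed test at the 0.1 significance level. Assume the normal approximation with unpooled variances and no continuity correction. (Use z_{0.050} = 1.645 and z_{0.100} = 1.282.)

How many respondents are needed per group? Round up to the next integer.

n = 420 per group

n = (z_{α/2} + z_β)² · [p₁(1−p₁) + p₂(1−p₂)] / (p₁ − p₂)²
  = (1.645 + 1.282)² · (0.50·0.50 + 0.40·0.60) / (0.10)²
  = (2.927)² · (0.2500 + 0.2400) / 0.0100
  = 8.5673 · 0.4900 / 0.0100
  = 419.80
Round up → n = 420 per group.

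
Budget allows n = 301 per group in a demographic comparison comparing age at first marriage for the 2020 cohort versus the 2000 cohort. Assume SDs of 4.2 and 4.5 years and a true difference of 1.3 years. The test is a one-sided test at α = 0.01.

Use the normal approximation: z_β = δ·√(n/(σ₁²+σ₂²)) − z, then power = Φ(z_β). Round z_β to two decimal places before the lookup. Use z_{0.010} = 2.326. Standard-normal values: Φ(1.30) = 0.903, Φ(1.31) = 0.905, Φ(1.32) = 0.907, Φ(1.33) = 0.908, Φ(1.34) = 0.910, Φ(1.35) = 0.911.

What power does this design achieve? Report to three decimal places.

z_β = δ·√(n/(σ₁²+σ₂²)) − z_α
    = 1.3 · √(301/37.89) − 2.326
    = 1.3 · 2.81852 − 2.326
    = 3.6641 − 2.326 = 1.3381 → 1.34
Power = Φ(1.34) = 0.910.

Power ≈ 0.910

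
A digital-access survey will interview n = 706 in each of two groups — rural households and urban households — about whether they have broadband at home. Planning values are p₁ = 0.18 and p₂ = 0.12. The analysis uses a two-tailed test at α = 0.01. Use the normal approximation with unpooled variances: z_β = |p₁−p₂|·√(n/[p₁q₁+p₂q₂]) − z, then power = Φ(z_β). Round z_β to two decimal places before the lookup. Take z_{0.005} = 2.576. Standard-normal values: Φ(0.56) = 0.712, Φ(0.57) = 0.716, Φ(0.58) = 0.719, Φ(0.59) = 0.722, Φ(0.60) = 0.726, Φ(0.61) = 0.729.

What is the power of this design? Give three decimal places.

Power ≈ 0.722

z_β = |p₁−p₂|·√(n/[p₁q₁+p₂q₂]) − z_{α/2}
    = 0.06 · √(706/0.2532) − 2.576
    = 0.06 · 52.8044 − 2.576
    = 3.1683 − 2.576 = 0.5923 → 0.59
Power = Φ(0.59) = 0.722.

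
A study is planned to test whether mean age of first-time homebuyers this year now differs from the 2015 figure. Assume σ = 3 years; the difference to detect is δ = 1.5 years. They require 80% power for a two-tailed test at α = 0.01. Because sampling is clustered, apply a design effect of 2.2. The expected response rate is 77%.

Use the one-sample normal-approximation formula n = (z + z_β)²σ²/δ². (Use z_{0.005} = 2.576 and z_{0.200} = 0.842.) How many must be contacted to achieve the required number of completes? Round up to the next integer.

n = (z_{α/2} + z_β)² · σ² / δ²
  = (2.576 + 0.842)² · 3² / 1.5²
  = 11.6827 · 9 / 2.25
  = 46.73
Design effect: 2.2 × 46.73 = 102.81.
Adjust for 77% response: 102.81 / 0.77 = 133.52.
Round up → n = 134.

n = 134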